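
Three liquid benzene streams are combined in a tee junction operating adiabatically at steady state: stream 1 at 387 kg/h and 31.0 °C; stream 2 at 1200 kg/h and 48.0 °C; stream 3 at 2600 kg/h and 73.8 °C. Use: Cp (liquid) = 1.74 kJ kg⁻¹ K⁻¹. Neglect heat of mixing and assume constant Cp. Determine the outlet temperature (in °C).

T_out = 62.4 °C

Energy balance with Q = 0: Σ ṁᵢCp,ᵢ(T_out − Tᵢ) = 0
Σ ṁᵢCp,ᵢTᵢ = 387×1.74×31.0 + 1200×1.74×48.0 + 2600×1.74×73.8 = 454970
Σ ṁᵢCp,ᵢ = 387×1.74 + 1200×1.74 + 2600×1.74 = 7285.4
T_out = 454970 / 7285.4 = 62.45 °C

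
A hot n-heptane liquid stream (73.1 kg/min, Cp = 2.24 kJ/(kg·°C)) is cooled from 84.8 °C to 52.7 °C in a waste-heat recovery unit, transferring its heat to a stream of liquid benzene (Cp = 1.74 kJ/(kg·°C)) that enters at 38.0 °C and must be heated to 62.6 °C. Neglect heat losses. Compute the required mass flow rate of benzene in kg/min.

ṁ_c = 123 kg/min

Heat released by hot stream: Q = 73.1 × 2.24 × (84.8 − 52.7) = 5256.2 kJ/min
Energy balance on cold side (adiabatic exchanger): Q = ṁ_c·Cp_c·(T_c,out − T_c,in)
ṁ_c = 5256.2 / [1.74 × (62.6 − 38.0)] = 122.8 kg/min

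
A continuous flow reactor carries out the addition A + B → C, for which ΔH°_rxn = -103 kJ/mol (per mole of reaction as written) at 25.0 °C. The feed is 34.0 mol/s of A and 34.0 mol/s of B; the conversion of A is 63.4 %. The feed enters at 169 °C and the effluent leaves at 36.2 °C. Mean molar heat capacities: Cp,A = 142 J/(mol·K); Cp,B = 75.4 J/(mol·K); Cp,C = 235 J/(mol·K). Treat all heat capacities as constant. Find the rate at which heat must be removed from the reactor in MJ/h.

Extent of reaction ξ = 0.634 × 34.0 = 21.556 mol/s
Reaction term: ξ·ΔH°_rxn = 21.556 × -103 = -2220.3 kJ/s
Sensible, feed 169→25 °C: -1064.4 kJ/s
Outlet flows (mol/s): A 12.444, B 12.444, C 21.556
Sensible, products 25→36.2 °C: 87.035 kJ/s
Q = ΔH = -3197.6 kJ/s = -3197.6 kW
Heat removed = 11511 MJ/h

Q_out = 11500 MJ/h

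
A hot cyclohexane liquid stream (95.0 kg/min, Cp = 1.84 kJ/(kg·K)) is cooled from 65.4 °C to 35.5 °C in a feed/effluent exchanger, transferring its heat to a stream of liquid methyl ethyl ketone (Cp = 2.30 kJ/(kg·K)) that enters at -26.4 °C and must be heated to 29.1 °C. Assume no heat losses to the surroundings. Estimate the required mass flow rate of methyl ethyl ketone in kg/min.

Heat released by hot stream: Q = 95.0 × 1.84 × (65.4 − 35.5) = 5226.5 kJ/min
Energy balance on cold side (adiabatic exchanger): Q = ṁ_c·Cp_c·(T_c,out − T_c,in)
ṁ_c = 5226.5 / [2.30 × (29.1 − -26.4)] = 40.944 kg/min

ṁ_c = 40.9 kg/min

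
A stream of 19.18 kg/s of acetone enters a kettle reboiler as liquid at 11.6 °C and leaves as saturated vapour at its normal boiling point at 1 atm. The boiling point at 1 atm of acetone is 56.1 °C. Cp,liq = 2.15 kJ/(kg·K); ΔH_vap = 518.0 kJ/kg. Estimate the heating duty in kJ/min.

liquid 11.6→56.1 °C: 95.675 kJ/kg
vaporisation at 56.1 °C: 518 kJ/kg
Δh = 95.675 + 518 = 613.67 kJ/kg
Q = ṁ·Δh = 19.18 kg/s × 613.67 kJ/kg = 11770 kJ/s
|Q| = 11770 kW = 706220 kJ/min

Q = 706000 kJ/min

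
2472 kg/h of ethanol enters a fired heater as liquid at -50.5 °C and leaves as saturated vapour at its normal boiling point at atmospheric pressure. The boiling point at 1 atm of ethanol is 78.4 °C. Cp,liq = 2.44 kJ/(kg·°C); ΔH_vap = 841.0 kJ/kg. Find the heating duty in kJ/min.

liquid -50.5→78.4 °C: 314.52 kJ/kg
vaporisation at 78.4 °C: 841 kJ/kg
Δh = 314.52 + 841 = 1155.5 kJ/kg
Q = ṁ·Δh = 2472 kg/h × 1155.5 kJ/kg = 2.8564e+06 kJ/h
|Q| = 793.45 kW = 47607 kJ/min

Q = 47600 kJ/min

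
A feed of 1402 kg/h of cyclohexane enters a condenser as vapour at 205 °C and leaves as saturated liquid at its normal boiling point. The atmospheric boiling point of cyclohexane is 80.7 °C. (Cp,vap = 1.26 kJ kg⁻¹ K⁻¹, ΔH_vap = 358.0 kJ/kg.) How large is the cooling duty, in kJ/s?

vapour 205→80.7 °C: -156.62 kJ/kg
condensation at 80.7 °C: -358 kJ/kg
Δh = -156.62 + -358 = -514.62 kJ/kg
Q = ṁ·Δh = 1402 kg/h × -514.62 kJ/kg = -721490 kJ/h
|Q| = 200.42 kW

Q_c = 200 kJ/s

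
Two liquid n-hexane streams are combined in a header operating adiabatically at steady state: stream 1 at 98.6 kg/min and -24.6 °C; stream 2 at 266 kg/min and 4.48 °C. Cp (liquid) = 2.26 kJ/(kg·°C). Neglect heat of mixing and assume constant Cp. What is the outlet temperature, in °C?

Energy balance with Q = 0: Σ ṁᵢCp,ᵢ(T_out − Tᵢ) = 0
T_out = Σ ṁᵢCp,ᵢTᵢ / Σ ṁᵢCp,ᵢ
      = -2788.6 / 824 = -3.3842 °C

T_out = -3.38 °C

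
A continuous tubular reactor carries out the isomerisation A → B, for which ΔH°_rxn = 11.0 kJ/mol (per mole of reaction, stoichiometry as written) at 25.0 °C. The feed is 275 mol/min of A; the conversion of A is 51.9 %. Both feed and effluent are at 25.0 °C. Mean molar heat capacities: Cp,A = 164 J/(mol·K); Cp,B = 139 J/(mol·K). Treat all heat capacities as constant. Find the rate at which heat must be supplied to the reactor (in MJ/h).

Extent of reaction ξ = 0.519 × 275 = 142.72 mol/min
Reaction term: ξ·ΔH°_rxn = 142.72 × 11.0 = 1570 kJ/min
Q = ΔH = 1570 kJ/min = 26.166 kW
Heat supplied = 94.198 MJ/h

Q_in = 94.2 MJ/h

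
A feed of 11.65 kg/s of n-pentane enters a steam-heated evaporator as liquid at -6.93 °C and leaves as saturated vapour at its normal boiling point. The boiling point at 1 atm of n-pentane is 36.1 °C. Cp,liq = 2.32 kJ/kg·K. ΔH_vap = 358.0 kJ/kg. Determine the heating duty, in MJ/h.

Q = 19200 MJ/h

liquid -6.93→36.1 °C: 99.83 kJ/kg
vaporisation at 36.1 °C: 358 kJ/kg
Δh = 99.83 + 358 = 457.83 kJ/kg
Q = ṁ·Δh = 11.65 kg/s × 457.83 kJ/kg = 5333.7 kJ/s
|Q| = 5333.7 kW = 19201 MJ/h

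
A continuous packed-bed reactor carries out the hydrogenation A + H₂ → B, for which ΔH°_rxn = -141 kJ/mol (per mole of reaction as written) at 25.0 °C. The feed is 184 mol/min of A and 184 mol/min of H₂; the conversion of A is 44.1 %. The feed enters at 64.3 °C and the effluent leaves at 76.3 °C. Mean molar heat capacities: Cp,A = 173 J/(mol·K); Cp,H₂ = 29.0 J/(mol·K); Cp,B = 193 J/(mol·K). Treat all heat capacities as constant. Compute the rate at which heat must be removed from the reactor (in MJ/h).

Q_out = 662 MJ/h

Extent of reaction ξ = 0.441 × 184 = 81.144 mol/min
Reaction term: ξ·ΔH°_rxn = 81.144 × -141 = -11441 kJ/min
Sensible, feed 64.3→25 °C: -1460.7 kJ/min
Outlet flows (mol/min): A 102.86, H₂ 102.86, B 81.144
Sensible, products 25→76.3 °C: 1869.3 kJ/min
Q = ΔH = -11033 kJ/min = -183.88 kW
Heat removed = 661.97 MJ/h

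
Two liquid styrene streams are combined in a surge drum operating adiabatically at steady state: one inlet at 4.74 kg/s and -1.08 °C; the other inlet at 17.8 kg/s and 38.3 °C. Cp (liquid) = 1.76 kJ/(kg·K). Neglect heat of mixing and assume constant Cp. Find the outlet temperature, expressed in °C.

Adiabatic, steady state ⇒ Σ ṁᵢCp,ᵢ(T_out − Tᵢ) = 0
T_out = Σ ṁᵢCp,ᵢTᵢ / Σ ṁᵢCp,ᵢ
      = 1190.9 / 39.67 = 30.019 °C

T_out = 30.0 °C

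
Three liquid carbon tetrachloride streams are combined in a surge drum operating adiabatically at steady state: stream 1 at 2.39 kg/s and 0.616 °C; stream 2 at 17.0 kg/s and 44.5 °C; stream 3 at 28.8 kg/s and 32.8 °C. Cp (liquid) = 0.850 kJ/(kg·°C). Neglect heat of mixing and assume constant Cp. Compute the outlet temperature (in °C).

T_out = 35.3 °C

Energy balance with Q = 0: Σ ṁᵢCp,ᵢ(T_out − Tᵢ) = 0
Σ ṁᵢCp,ᵢTᵢ = 2.39×0.850×0.616 + 17.0×0.850×44.5 + 28.8×0.850×32.8 = 1447.2
Σ ṁᵢCp,ᵢ = 2.39×0.850 + 17.0×0.850 + 28.8×0.850 = 40.962
T_out = 1447.2 / 40.962 = 35.331 °C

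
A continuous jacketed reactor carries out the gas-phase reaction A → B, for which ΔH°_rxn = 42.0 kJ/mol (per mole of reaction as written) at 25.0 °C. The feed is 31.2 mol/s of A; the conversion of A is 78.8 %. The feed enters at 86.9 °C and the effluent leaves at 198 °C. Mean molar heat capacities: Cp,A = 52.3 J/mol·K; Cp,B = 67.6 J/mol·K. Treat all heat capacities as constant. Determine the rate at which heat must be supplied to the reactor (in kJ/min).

Q_in = 76700 kJ/min

Extent of reaction ξ = 0.788 × 31.2 = 24.586 mol/s
Reaction term: ξ·ΔH°_rxn = 24.586 × 42.0 = 1032.6 kJ/s
Sensible, feed 86.9→25 °C: -101.01 kJ/s
Outlet flows (mol/s): A 6.6144, B 24.586
Sensible, products 25→198 °C: 347.37 kJ/s
Q = ΔH = 1279 kJ/s = 1279 kW
Heat supplied = 76738 kJ/min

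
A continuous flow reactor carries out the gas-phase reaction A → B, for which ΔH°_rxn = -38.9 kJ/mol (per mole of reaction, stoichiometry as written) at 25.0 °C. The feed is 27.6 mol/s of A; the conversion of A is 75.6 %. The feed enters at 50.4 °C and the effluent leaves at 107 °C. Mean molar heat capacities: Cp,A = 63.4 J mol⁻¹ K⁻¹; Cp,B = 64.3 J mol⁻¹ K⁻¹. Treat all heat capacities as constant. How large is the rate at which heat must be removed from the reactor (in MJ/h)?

Q_out = 2560 MJ/h

Extent of reaction ξ = 0.756 × 27.6 = 20.866 mol/s
Reaction term: ξ·ΔH°_rxn = 20.866 × -38.9 = -811.67 kJ/s
Sensible, feed 50.4→25 °C: -44.446 kJ/s
Outlet flows (mol/s): A 6.7344, B 20.866
Sensible, products 25→107 °C: 145.03 kJ/s
Q = ΔH = -711.09 kJ/s = -711.09 kW
Heat removed = 2559.9 MJ/h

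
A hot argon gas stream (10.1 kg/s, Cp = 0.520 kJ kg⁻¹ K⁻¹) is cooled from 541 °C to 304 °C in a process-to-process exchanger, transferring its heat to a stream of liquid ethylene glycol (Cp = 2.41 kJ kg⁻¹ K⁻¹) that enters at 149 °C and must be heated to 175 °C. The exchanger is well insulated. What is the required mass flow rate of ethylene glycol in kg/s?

ṁ_c = 19.9 kg/s

Heat released by hot stream: Q = 10.1 × 0.520 × (541 − 304) = 1244.7 kJ/s
Energy balance on cold side (adiabatic exchanger): Q = ṁ_c·Cp_c·(T_c,out − T_c,in)
ṁ_c = 1244.7 / [2.41 × (175 − 149)] = 19.865 kg/s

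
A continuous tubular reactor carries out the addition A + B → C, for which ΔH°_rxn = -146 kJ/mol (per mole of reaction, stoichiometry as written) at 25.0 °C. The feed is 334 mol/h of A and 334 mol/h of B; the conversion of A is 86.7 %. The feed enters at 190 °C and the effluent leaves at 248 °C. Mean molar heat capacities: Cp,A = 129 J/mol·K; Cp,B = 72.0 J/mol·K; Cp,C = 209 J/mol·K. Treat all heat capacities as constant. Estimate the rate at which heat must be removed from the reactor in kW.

Q_out = 10.5 kW

Extent of reaction ξ = 0.867 × 334 = 289.58 mol/h
Reaction term: ξ·ΔH°_rxn = 289.58 × -146 = -42278 kJ/h
Sensible, feed 190→25 °C: -11077 kJ/h
Outlet flows (mol/h): A 44.422, B 44.422, C 289.58
Sensible, products 25→248 °C: 15487 kJ/h
Q = ΔH = -37868 kJ/h = -10.519 kW
Heat removed = 10.519 kW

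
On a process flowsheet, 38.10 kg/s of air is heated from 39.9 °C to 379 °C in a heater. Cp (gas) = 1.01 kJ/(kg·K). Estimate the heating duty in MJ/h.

Q = 47000 MJ/h

Q = ṁ·Cp·ΔT = 38.10 × 1.01 × (379 − 39.9) = 13049 kJ/s
Heating duty = 46976 MJ/h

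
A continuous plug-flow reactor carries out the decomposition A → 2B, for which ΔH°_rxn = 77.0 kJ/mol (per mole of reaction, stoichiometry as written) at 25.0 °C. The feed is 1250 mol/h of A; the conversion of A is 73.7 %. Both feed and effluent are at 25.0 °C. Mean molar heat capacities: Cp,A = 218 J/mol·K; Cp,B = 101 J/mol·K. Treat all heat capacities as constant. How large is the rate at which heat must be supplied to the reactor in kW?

Q_in = 19.7 kW

Extent of reaction ξ = 0.737 × 1250 = 921.25 mol/h
Reaction term: ξ·ΔH°_rxn = 921.25 × 77.0 = 70936 kJ/h
Q = ΔH = 70936 kJ/h = 19.705 kW
Heat supplied = 19.705 kW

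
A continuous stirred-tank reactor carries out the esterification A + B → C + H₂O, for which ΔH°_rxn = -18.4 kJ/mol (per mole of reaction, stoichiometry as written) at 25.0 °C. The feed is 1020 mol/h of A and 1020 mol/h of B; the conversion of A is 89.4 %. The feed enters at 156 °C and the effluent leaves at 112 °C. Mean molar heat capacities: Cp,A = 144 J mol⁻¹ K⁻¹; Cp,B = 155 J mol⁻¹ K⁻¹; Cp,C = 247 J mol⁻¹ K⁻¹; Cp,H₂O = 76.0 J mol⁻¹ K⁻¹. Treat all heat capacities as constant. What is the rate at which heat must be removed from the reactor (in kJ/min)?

Extent of reaction ξ = 0.894 × 1020 = 911.88 mol/h
Reaction term: ξ·ΔH°_rxn = 911.88 × -18.4 = -16779 kJ/h
Sensible, feed 156→25 °C: -39952 kJ/h
Outlet flows (mol/h): A 108.12, B 108.12, C 911.88, H₂O 911.88
Sensible, products 25→112 °C: 28437 kJ/h
Q = ΔH = -28294 kJ/h = -7.8594 kW
Heat removed = 471.56 kJ/min

Q_out = 472 kJ/min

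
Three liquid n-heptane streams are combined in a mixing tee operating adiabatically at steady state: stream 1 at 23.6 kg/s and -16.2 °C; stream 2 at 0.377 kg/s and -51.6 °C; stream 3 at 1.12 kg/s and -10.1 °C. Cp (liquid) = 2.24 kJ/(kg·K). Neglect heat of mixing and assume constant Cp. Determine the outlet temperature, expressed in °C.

Energy balance with Q = 0: Σ ṁᵢCp,ᵢ(T_out − Tᵢ) = 0
T_out = Σ ṁᵢCp,ᵢTᵢ / Σ ṁᵢCp,ᵢ
      = -925.31 / 56.217 = -16.46 °C

T_out = -16.5 °C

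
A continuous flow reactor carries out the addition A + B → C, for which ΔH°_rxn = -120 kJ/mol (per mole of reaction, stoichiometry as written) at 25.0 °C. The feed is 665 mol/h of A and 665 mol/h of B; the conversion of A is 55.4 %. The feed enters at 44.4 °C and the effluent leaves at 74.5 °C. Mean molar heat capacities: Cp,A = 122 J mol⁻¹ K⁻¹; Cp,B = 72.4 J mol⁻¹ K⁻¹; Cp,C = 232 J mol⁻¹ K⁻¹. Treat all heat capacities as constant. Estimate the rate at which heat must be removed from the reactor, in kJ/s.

Extent of reaction ξ = 0.554 × 665 = 368.41 mol/h
Reaction term: ξ·ΔH°_rxn = 368.41 × -120 = -44209 kJ/h
Sensible, feed 44.4→25 °C: -2508 kJ/h
Outlet flows (mol/h): A 296.59, B 296.59, C 368.41
Sensible, products 25→74.5 °C: 7084.8 kJ/h
Q = ΔH = -39632 kJ/h = -11.009 kW
Heat removed = 11.009 kJ/s

Q_out = 11.0 kJ/s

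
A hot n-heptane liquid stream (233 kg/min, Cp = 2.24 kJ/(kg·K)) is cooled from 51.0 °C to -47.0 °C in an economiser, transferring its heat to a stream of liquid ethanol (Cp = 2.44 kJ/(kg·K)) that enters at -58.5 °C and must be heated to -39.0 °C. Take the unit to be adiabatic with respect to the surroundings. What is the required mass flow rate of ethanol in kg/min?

Heat released by hot stream: Q = 233 × 2.24 × (51.0 − -47.0) = 51148 kJ/min
Energy balance on cold side (adiabatic exchanger): Q = ṁ_c·Cp_c·(T_c,out − T_c,in)
ṁ_c = 51148 / [2.44 × (-39.0 − -58.5)] = 1075 kg/min

ṁ_c = 1070 kg/min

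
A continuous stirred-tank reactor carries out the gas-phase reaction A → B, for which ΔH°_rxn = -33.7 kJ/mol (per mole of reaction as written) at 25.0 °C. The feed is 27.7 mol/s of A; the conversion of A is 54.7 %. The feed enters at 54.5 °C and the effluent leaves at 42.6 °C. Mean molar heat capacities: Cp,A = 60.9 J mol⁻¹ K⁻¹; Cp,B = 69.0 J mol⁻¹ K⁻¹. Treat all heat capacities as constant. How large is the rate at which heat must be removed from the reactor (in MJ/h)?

Q_out = 1900 MJ/h

Extent of reaction ξ = 0.547 × 27.7 = 15.152 mol/s
Reaction term: ξ·ΔH°_rxn = 15.152 × -33.7 = -510.62 kJ/s
Sensible, feed 54.5→25 °C: -49.764 kJ/s
Outlet flows (mol/s): A 12.548, B 15.152
Sensible, products 25→42.6 °C: 31.85 kJ/s
Q = ΔH = -528.53 kJ/s = -528.53 kW
Heat removed = 1902.7 MJ/h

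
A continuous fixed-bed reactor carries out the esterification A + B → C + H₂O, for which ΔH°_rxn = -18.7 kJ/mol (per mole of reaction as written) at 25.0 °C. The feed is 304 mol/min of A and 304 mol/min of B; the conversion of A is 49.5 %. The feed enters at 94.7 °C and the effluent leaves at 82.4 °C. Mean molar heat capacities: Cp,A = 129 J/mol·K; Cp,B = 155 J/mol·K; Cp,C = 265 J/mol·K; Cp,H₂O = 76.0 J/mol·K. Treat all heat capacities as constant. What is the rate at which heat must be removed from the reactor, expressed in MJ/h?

Q_out = 203 MJ/h

Extent of reaction ξ = 0.495 × 304 = 150.48 mol/min
Reaction term: ξ·ΔH°_rxn = 150.48 × -18.7 = -2814 kJ/min
Sensible, feed 94.7→25 °C: -6017.6 kJ/min
Outlet flows (mol/min): A 153.52, B 153.52, C 150.48, H₂O 150.48
Sensible, products 25→82.4 °C: 5448 kJ/min
Q = ΔH = -3383.6 kJ/min = -56.393 kW
Heat removed = 203.01 MJ/h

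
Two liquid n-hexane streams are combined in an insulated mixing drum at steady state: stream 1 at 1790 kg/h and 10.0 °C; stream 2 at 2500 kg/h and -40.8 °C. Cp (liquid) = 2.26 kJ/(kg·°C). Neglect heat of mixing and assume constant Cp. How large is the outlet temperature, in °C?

No heat crosses the boundary, so H_out = H_in.
Σ ṁᵢCp,ᵢTᵢ = 1790×2.26×10.0 + 2500×2.26×-40.8 = -190070
Σ ṁᵢCp,ᵢ = 1790×2.26 + 2500×2.26 = 9695.4
T_out = -190070 / 9695.4 = -19.604 °C

T_out = -19.6 °C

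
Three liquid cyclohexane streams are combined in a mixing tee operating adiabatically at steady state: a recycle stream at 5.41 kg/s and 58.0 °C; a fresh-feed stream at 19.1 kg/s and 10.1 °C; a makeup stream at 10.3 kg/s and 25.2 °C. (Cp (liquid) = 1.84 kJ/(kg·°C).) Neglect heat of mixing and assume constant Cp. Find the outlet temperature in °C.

No heat crosses the boundary, so H_out = H_in.
T_out = Σ ṁᵢCp,ᵢTᵢ / Σ ṁᵢCp,ᵢ
      = 1409.9 / 64.05 = 22.012 °C

T_out = 22.0 °C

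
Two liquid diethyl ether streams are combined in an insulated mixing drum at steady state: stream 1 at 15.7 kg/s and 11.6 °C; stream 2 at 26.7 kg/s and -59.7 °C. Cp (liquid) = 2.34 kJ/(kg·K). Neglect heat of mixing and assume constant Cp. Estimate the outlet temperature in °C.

T_out = -33.3 °C

Adiabatic, steady state ⇒ Σ ṁᵢCp,ᵢ(T_out − Tᵢ) = 0
Σ ṁᵢCp,ᵢTᵢ = 15.7×2.34×11.6 + 26.7×2.34×-59.7 = -3303.8
Σ ṁᵢCp,ᵢ = 15.7×2.34 + 26.7×2.34 = 99.216
T_out = -3303.8 / 99.216 = -33.299 °C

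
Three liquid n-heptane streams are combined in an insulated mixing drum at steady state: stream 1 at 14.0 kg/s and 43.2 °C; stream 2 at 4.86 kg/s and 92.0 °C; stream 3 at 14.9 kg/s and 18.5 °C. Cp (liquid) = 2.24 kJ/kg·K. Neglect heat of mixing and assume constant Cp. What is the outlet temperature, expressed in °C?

T_out = 39.3 °C

Energy balance with Q = 0: Σ ṁᵢCp,ᵢ(T_out − Tᵢ) = 0
Σ ṁᵢCp,ᵢTᵢ = 14.0×2.24×43.2 + 4.86×2.24×92.0 + 14.9×2.24×18.5 = 2973.8
Σ ṁᵢCp,ᵢ = 14.0×2.24 + 4.86×2.24 + 14.9×2.24 = 75.622
T_out = 2973.8 / 75.622 = 39.324 °C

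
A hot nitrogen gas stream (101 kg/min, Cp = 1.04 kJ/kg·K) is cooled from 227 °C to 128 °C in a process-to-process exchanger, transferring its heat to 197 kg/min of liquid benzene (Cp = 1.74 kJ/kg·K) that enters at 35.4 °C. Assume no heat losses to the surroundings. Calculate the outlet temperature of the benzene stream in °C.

Heat released by hot stream: Q = 101 × 1.04 × (227 − 128) = 10399 kJ/min
Energy balance on cold side (adiabatic exchanger): Q = ṁ_c·Cp_c·(T_c,out − T_c,in)
T_c,out = 35.4 + 10399/(197 × 1.74) = 65.737 °C

T_c,out = 65.7 °C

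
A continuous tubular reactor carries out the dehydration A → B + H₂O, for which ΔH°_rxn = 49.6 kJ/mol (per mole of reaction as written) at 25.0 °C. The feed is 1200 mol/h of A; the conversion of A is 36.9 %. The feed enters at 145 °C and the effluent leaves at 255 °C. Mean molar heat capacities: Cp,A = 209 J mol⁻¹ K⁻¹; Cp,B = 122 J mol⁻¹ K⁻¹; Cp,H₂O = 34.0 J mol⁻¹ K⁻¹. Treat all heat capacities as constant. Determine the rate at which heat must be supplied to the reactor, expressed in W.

Q_in = 12300 W

Extent of reaction ξ = 0.369 × 1200 = 442.8 mol/h
Reaction term: ξ·ΔH°_rxn = 442.8 × 49.6 = 21963 kJ/h
Sensible, feed 145→25 °C: -30096 kJ/h
Outlet flows (mol/h): A 757.2, B 442.8, H₂O 442.8
Sensible, products 25→255 °C: 52286 kJ/h
Q = ΔH = 44153 kJ/h = 12.265 kW
Heat supplied = 12265 W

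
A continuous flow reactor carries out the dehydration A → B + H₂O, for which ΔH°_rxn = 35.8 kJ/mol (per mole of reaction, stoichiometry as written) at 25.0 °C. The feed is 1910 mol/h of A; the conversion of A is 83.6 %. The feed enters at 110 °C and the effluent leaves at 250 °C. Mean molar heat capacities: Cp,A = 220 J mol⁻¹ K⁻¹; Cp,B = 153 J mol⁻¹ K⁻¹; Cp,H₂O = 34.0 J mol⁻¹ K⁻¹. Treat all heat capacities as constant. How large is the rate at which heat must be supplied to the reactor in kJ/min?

Extent of reaction ξ = 0.836 × 1910 = 1596.8 mol/h
Reaction term: ξ·ΔH°_rxn = 1596.8 × 35.8 = 57164 kJ/h
Sensible, feed 110→25 °C: -35717 kJ/h
Outlet flows (mol/h): A 313.24, B 1596.8, H₂O 1596.8
Sensible, products 25→250 °C: 82689 kJ/h
Q = ΔH = 104140 kJ/h = 28.927 kW
Heat supplied = 1735.6 kJ/min

Q_in = 1740 kJ/min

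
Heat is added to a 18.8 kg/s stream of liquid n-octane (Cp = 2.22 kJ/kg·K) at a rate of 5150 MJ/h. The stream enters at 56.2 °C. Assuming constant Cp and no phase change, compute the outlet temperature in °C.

T_out = 90.5 °C

Q = 5150 MJ/h = 1430.6 kJ/s
ΔT = Q/(ṁ·Cp) = 1430.6/(18.8×2.22) = 34.276 K
T_out = 56.2 + 34.276 = 90.476 °C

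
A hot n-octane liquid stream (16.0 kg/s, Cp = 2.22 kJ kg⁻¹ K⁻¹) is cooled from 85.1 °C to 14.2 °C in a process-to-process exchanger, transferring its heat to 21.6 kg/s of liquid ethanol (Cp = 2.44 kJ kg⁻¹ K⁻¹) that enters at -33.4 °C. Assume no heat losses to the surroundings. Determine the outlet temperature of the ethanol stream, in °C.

T_c,out = 14.4 °C

Heat released by hot stream: Q = 16.0 × 2.22 × (85.1 − 14.2) = 2518.4 kJ/s
Energy balance on cold side (adiabatic exchanger): Q = ṁ_c·Cp_c·(T_c,out − T_c,in)
T_c,out = -33.4 + 2518.4/(21.6 × 2.44) = 14.383 °C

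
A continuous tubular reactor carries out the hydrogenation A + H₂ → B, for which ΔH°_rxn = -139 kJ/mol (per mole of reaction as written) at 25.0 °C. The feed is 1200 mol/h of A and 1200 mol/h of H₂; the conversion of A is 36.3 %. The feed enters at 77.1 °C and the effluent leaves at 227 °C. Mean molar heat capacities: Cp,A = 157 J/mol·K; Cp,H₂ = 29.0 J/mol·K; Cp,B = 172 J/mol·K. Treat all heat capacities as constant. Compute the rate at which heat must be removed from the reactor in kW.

Q_out = 7.87 kW

Extent of reaction ξ = 0.363 × 1200 = 435.6 mol/h
Reaction term: ξ·ΔH°_rxn = 435.6 × -139 = -60548 kJ/h
Sensible, feed 77.1→25 °C: -11629 kJ/h
Outlet flows (mol/h): A 764.4, H₂ 764.4, B 435.6
Sensible, products 25→227 °C: 43855 kJ/h
Q = ΔH = -28323 kJ/h = -7.8674 kW
Heat removed = 7.8674 kW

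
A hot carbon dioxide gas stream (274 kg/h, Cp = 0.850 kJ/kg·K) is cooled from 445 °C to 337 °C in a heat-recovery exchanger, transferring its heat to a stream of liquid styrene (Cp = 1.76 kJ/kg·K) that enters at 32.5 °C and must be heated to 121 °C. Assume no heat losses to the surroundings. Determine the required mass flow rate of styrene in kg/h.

ṁ_c = 161 kg/h

Heat released by hot stream: Q = 274 × 0.850 × (445 − 337) = 25153 kJ/h
Energy balance on cold side (adiabatic exchanger): Q = ṁ_c·Cp_c·(T_c,out − T_c,in)
ṁ_c = 25153 / [1.76 × (121 − 32.5)] = 161.49 kg/h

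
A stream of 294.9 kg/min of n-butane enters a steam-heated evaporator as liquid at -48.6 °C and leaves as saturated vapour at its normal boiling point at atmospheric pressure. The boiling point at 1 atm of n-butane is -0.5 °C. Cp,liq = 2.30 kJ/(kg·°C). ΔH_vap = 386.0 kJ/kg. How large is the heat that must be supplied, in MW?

liquid -48.6→-0.5 °C: 110.63 kJ/kg
vaporisation at -0.5 °C: 386 kJ/kg
Δh = 110.63 + 386 = 496.63 kJ/kg
Q = ṁ·Δh = 294.9 kg/min × 496.63 kJ/kg = 146460 kJ/min
|Q| = 2440.9 kW = 2.4409 MW

Q = 2.44 MW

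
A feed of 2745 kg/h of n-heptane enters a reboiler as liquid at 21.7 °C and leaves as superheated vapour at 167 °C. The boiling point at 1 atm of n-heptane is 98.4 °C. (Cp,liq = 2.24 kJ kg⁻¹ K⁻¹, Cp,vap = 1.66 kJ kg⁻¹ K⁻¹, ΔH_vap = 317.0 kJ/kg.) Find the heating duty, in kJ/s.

Q = 460 kJ/s

liquid 21.7→98.4 °C: 171.81 kJ/kg
vaporisation at 98.4 °C: 317 kJ/kg
vapour 98.4→167 °C: 113.88 kJ/kg
Δh = 171.81 + 317 + 113.88 = 602.68 kJ/kg
Q = ṁ·Δh = 2745 kg/h × 602.68 kJ/kg = 1.6544e+06 kJ/h
|Q| = 459.55 kW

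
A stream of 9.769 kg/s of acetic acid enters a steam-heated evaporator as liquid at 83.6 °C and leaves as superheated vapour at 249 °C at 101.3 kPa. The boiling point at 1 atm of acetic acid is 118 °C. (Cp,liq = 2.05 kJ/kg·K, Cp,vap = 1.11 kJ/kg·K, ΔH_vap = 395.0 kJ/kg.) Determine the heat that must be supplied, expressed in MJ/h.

Q = 21500 MJ/h

liquid 83.6→118 °C: 70.52 kJ/kg
vaporisation at 118 °C: 395 kJ/kg
vapour 118→249 °C: 145.41 kJ/kg
Δh = 70.52 + 395 + 145.41 = 610.93 kJ/kg
Q = ṁ·Δh = 9.769 kg/s × 610.93 kJ/kg = 5968.2 kJ/s
|Q| = 5968.2 kW = 21485 MJ/h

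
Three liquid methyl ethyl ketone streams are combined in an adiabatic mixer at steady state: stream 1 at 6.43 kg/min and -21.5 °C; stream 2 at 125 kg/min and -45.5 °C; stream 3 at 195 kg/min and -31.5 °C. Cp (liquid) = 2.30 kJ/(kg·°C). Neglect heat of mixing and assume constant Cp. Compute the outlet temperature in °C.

Adiabatic, steady state ⇒ Σ ṁᵢCp,ᵢ(T_out − Tᵢ) = 0
T_out = Σ ṁᵢCp,ᵢTᵢ / Σ ṁᵢCp,ᵢ
      = -27527 / 750.79 = -36.664 °C

T_out = -36.7 °C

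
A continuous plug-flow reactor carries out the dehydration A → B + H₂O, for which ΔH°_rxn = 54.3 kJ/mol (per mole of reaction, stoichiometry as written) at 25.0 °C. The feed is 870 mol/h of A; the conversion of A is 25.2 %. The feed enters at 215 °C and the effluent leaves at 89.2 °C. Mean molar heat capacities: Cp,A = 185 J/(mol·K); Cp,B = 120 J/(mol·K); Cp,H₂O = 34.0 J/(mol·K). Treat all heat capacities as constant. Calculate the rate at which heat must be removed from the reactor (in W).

Extent of reaction ξ = 0.252 × 870 = 219.24 mol/h
Reaction term: ξ·ΔH°_rxn = 219.24 × 54.3 = 11905 kJ/h
Sensible, feed 215→25 °C: -30580 kJ/h
Outlet flows (mol/h): A 650.76, B 219.24, H₂O 219.24
Sensible, products 25→89.2 °C: 9896.7 kJ/h
Q = ΔH = -8779.1 kJ/h = -2.4386 kW
Heat removed = 2438.6 W

Q_out = 2440 W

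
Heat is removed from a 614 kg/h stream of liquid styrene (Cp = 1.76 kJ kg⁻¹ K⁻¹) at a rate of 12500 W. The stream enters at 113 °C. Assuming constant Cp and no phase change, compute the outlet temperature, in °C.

Q = 12500 W = 45000 kJ/h
ΔT = Q/(ṁ·Cp) = 45000/(614×1.76) = 41.642 K
T_out = 113 − 41.642 = 71.358 °C

T_out = 71.4 °C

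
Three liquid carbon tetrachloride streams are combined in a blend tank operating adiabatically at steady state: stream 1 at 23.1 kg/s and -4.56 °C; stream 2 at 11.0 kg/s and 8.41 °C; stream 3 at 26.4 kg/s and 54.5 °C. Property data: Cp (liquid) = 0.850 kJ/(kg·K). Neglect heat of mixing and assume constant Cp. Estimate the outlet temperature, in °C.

Energy balance with Q = 0: Σ ṁᵢCp,ᵢ(T_out − Tᵢ) = 0
Σ ṁᵢCp,ᵢTᵢ = 23.1×0.850×-4.56 + 11.0×0.850×8.41 + 26.4×0.850×54.5 = 1212.1
Σ ṁᵢCp,ᵢ = 23.1×0.850 + 11.0×0.850 + 26.4×0.850 = 51.425
T_out = 1212.1 / 51.425 = 23.57 °C

T_out = 23.6 °C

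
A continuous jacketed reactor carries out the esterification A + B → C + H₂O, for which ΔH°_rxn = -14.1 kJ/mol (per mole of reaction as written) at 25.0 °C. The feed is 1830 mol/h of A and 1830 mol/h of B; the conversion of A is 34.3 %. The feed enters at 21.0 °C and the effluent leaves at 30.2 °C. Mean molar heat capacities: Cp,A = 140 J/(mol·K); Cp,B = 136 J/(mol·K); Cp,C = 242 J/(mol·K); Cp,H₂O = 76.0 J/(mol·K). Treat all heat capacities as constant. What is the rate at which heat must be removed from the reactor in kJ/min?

Extent of reaction ξ = 0.343 × 1830 = 627.69 mol/h
Reaction term: ξ·ΔH°_rxn = 627.69 × -14.1 = -8850.4 kJ/h
Sensible, feed 21.0→25 °C: 2020.3 kJ/h
Outlet flows (mol/h): A 1202.3, B 1202.3, C 627.69, H₂O 627.69
Sensible, products 25→30.2 °C: 2763.5 kJ/h
Q = ΔH = -4066.6 kJ/h = -1.1296 kW
Heat removed = 67.777 kJ/min

Q_out = 67.8 kJ/min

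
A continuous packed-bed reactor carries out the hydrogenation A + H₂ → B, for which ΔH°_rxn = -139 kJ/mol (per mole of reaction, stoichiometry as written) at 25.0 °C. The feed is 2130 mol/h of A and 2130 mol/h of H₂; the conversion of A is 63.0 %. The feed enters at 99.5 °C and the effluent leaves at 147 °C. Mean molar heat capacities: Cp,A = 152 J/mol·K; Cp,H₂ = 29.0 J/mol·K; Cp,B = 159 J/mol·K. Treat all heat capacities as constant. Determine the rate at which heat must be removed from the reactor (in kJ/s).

Q_out = 47.7 kJ/s

Extent of reaction ξ = 0.630 × 2130 = 1341.9 mol/h
Reaction term: ξ·ΔH°_rxn = 1341.9 × -139 = -186520 kJ/h
Sensible, feed 99.5→25 °C: -28722 kJ/h
Outlet flows (mol/h): A 788.1, H₂ 788.1, B 1341.9
Sensible, products 25→147 °C: 43433 kJ/h
Q = ΔH = -171810 kJ/h = -47.726 kW
Heat removed = 47.726 kJ/s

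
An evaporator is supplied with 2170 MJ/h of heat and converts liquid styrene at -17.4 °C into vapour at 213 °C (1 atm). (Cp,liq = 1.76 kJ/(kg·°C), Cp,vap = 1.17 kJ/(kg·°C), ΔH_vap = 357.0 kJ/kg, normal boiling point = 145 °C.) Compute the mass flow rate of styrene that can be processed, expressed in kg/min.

ṁ = 50.1 kg/min

Δh = 1.76×(145−-17.4) + 357.0 + 1.17×(213−145) = 722.38 kJ/kg
Q = 2170 MJ/h = 602.78 kJ/s = 36167 kJ/min
ṁ = Q/Δh = 36167 / 722.38 = 50.066 kg/min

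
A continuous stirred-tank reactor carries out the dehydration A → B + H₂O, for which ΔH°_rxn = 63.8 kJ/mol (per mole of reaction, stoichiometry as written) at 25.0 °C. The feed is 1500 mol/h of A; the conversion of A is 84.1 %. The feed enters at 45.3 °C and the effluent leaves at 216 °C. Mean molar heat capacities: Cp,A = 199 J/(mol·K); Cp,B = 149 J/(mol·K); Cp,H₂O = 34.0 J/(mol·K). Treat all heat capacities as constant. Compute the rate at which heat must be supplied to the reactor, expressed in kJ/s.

Extent of reaction ξ = 0.841 × 1500 = 1261.5 mol/h
Reaction term: ξ·ΔH°_rxn = 1261.5 × 63.8 = 80484 kJ/h
Sensible, feed 45.3→25 °C: -6059.5 kJ/h
Outlet flows (mol/h): A 238.5, B 1261.5, H₂O 1261.5
Sensible, products 25→216 °C: 53158 kJ/h
Q = ΔH = 127580 kJ/h = 35.44 kW
Heat supplied = 35.44 kJ/s

Q_in = 35.4 kJ/s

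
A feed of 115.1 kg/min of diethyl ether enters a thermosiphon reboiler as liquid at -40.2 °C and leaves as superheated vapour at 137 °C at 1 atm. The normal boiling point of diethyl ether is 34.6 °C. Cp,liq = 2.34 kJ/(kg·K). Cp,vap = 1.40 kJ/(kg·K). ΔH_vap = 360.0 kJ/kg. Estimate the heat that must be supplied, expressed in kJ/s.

liquid -40.2→34.6 °C: 175.03 kJ/kg
vaporisation at 34.6 °C: 360 kJ/kg
vapour 34.6→137 °C: 143.36 kJ/kg
Δh = 175.03 + 360 + 143.36 = 678.39 kJ/kg
Q = ṁ·Δh = 115.1 kg/min × 678.39 kJ/kg = 78083 kJ/min
|Q| = 1301.4 kW

Q = 1300 kJ/s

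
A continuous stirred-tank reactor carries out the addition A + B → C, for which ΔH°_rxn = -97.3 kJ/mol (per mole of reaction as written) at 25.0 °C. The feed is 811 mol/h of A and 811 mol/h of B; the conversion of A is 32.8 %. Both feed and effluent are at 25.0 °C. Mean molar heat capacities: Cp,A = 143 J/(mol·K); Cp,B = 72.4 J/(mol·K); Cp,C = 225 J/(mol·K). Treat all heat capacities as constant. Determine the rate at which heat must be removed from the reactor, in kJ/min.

Extent of reaction ξ = 0.328 × 811 = 266.01 mol/h
Reaction term: ξ·ΔH°_rxn = 266.01 × -97.3 = -25883 kJ/h
Q = ΔH = -25883 kJ/h = -7.1896 kW
Heat removed = 431.38 kJ/min

Q_out = 431 kJ/min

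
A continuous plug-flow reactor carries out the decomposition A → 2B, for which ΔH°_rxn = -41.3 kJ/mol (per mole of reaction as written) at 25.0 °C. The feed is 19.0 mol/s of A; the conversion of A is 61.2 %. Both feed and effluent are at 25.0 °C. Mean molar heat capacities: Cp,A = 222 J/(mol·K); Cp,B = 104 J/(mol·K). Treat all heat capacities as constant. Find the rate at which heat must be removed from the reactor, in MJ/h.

Extent of reaction ξ = 0.612 × 19.0 = 11.628 mol/s
Reaction term: ξ·ΔH°_rxn = 11.628 × -41.3 = -480.24 kJ/s
Q = ΔH = -480.24 kJ/s = -480.24 kW
Heat removed = 1728.9 MJ/h

Q_out = 1730 MJ/h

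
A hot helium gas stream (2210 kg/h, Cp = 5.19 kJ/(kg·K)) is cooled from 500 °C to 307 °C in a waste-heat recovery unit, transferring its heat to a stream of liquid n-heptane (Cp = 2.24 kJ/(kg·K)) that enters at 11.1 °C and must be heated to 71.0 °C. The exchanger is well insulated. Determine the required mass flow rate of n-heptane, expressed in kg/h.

ṁ_c = 16500 kg/h

Heat released by hot stream: Q = 2210 × 5.19 × (500 − 307) = 2.2137e+06 kJ/h
Energy balance on cold side (adiabatic exchanger): Q = ṁ_c·Cp_c·(T_c,out − T_c,in)
ṁ_c = 2.2137e+06 / [2.24 × (71.0 − 11.1)] = 16498 kg/h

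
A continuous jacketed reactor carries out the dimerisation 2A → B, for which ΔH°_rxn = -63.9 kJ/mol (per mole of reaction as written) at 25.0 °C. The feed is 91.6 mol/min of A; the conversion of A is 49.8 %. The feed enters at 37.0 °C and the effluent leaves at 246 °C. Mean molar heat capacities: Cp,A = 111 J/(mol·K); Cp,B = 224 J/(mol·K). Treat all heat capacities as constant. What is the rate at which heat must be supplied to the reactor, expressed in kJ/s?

Q_in = 11.3 kJ/s

Extent of reaction ξ = 0.498 × 91.6 / 2 = 22.808 mol/min
Reaction term: ξ·ΔH°_rxn = 22.808 × -63.9 = -1457.5 kJ/min
Sensible, feed 37.0→25 °C: -122.01 kJ/min
Outlet flows (mol/min): A 45.983, B 22.808
Sensible, products 25→246 °C: 2257.1 kJ/min
Q = ΔH = 677.65 kJ/min = 11.294 kW
Heat supplied = 11.294 kJ/s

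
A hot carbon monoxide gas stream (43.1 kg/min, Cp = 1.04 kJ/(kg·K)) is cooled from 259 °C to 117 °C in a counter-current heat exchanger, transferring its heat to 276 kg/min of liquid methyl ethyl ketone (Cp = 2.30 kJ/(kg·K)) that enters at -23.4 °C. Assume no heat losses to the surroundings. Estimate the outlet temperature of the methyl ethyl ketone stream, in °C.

Heat released by hot stream: Q = 43.1 × 1.04 × (259 − 117) = 6365 kJ/min
Energy balance on cold side (adiabatic exchanger): Q = ṁ_c·Cp_c·(T_c,out − T_c,in)
T_c,out = -23.4 + 6365/(276 × 2.30) = -13.373 °C

T_c,out = -13.4 °C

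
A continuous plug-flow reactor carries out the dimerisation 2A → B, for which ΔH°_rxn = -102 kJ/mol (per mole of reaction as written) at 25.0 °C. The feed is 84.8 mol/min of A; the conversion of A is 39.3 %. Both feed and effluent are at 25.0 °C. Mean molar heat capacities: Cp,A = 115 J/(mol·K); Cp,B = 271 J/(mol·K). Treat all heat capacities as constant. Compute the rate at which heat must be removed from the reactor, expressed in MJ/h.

Q_out = 102 MJ/h

Extent of reaction ξ = 0.393 × 84.8 / 2 = 16.663 mol/min
Reaction term: ξ·ΔH°_rxn = 16.663 × -102 = -1699.6 kJ/min
Q = ΔH = -1699.6 kJ/min = -28.327 kW
Heat removed = 101.98 MJ/h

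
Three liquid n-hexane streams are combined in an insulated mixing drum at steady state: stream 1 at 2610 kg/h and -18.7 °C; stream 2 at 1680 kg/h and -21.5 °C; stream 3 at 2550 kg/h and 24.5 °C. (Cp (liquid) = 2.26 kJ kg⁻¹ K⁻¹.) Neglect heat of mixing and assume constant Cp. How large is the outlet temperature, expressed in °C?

T_out = -3.28 °C

Adiabatic, steady state ⇒ Σ ṁᵢCp,ᵢ(T_out − Tᵢ) = 0
T_out = Σ ṁᵢCp,ᵢTᵢ / Σ ṁᵢCp,ᵢ
      = -50742 / 15458 = -3.2825 °C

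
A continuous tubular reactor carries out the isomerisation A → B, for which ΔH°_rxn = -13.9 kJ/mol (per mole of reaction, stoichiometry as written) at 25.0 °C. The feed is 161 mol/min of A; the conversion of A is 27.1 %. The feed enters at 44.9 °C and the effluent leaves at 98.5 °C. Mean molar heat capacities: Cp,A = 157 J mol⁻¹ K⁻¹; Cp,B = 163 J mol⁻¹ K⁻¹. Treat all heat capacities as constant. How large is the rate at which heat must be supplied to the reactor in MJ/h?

Extent of reaction ξ = 0.271 × 161 = 43.631 mol/min
Reaction term: ξ·ΔH°_rxn = 43.631 × -13.9 = -606.47 kJ/min
Sensible, feed 44.9→25 °C: -503.01 kJ/min
Outlet flows (mol/min): A 117.37, B 43.631
Sensible, products 25→98.5 °C: 1877.1 kJ/min
Q = ΔH = 767.62 kJ/min = 12.794 kW
Heat supplied = 46.057 MJ/h

Q_in = 46.1 MJ/h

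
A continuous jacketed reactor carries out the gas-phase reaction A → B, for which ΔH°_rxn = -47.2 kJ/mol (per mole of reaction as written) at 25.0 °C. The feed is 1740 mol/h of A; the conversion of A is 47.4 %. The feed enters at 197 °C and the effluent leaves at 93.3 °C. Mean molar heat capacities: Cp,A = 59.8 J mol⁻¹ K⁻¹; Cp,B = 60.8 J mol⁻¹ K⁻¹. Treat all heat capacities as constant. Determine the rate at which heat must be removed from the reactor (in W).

Extent of reaction ξ = 0.474 × 1740 = 824.76 mol/h
Reaction term: ξ·ΔH°_rxn = 824.76 × -47.2 = -38929 kJ/h
Sensible, feed 197→25 °C: -17897 kJ/h
Outlet flows (mol/h): A 915.24, B 824.76
Sensible, products 25→93.3 °C: 7163.1 kJ/h
Q = ΔH = -49663 kJ/h = -13.795 kW
Heat removed = 13795 W

Q_out = 13800 W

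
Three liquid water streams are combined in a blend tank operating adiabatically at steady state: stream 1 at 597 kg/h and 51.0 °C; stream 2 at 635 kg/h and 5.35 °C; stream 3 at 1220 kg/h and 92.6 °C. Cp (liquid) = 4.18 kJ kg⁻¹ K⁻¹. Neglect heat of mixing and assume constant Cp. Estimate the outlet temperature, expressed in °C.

No heat crosses the boundary, so H_out = H_in.
T_out = Σ ṁᵢCp,ᵢTᵢ / Σ ṁᵢCp,ᵢ
      = 613690 / 10249 = 59.876 °C

T_out = 59.9 °C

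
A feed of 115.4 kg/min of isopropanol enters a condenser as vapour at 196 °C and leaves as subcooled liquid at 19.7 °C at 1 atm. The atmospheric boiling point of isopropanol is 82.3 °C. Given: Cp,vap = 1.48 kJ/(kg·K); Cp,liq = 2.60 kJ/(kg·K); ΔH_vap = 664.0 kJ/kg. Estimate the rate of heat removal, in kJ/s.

vapour 196→82.3 °C: -168.28 kJ/kg
condensation at 82.3 °C: -664 kJ/kg
liquid 82.3→19.7 °C: -162.76 kJ/kg
Δh = -168.28 + -664 + -162.76 = -995.04 kJ/kg
Q = ṁ·Δh = 115.4 kg/min × -995.04 kJ/kg = -114830 kJ/min
|Q| = 1913.8 kW

Q_c = 1910 kJ/s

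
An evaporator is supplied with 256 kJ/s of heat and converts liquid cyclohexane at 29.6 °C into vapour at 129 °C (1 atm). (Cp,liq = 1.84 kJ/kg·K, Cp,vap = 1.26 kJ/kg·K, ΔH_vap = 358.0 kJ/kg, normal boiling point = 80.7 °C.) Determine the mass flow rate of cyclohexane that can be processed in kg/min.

Δh = 1.84×(80.7−29.6) + 358.0 + 1.26×(129−80.7) = 512.88 kJ/kg
Q = 256 kJ/s = 256 kJ/s = 15360 kJ/min
ṁ = Q/Δh = 15360 / 512.88 = 29.948 kg/min

ṁ = 29.9 kg/min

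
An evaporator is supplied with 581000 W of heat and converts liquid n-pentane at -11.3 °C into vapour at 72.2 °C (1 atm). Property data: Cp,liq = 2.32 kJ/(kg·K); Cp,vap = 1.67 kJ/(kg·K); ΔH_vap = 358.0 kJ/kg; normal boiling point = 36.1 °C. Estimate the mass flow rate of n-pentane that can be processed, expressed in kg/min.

ṁ = 66.0 kg/min

Δh = 2.32×(36.1−-11.3) + 358.0 + 1.67×(72.2−36.1) = 528.25 kJ/kg
Q = 581000 W = 581 kJ/s = 34860 kJ/min
ṁ = Q/Δh = 34860 / 528.25 = 65.991 kg/min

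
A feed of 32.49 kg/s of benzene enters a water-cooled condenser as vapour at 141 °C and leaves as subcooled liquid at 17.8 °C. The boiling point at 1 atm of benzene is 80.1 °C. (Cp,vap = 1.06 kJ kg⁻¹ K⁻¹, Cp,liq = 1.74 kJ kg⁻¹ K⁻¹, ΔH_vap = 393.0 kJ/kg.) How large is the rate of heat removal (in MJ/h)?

Q_c = 66200 MJ/h

vapour 141→80.1 °C: -64.554 kJ/kg
condensation at 80.1 °C: -393 kJ/kg
liquid 80.1→17.8 °C: -108.4 kJ/kg
Δh = -64.554 + -393 + -108.4 = -565.96 kJ/kg
Q = ṁ·Δh = 32.49 kg/s × -565.96 kJ/kg = -18388 kJ/s
|Q| = 18388 kW = 66196 MJ/h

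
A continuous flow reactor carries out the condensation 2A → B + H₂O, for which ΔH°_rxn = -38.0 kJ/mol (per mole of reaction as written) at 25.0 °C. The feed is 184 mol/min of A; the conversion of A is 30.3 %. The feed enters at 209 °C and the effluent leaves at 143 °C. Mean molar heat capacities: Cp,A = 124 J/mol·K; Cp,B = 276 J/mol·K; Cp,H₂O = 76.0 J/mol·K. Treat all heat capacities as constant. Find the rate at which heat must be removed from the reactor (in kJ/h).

Extent of reaction ξ = 0.303 × 184 / 2 = 27.876 mol/min
Reaction term: ξ·ΔH°_rxn = 27.876 × -38.0 = -1059.3 kJ/min
Sensible, feed 209→25 °C: -4198.1 kJ/min
Outlet flows (mol/min): A 128.25, B 27.876, H₂O 27.876
Sensible, products 25→143 °C: 3034.4 kJ/min
Q = ΔH = -2223 kJ/min = -37.051 kW
Heat removed = 133380 kJ/h

Q_out = 133000 kJ/h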